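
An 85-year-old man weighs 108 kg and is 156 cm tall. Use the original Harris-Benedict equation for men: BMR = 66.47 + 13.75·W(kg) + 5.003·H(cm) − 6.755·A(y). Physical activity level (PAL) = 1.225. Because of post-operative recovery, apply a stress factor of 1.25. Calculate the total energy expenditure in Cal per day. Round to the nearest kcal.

2692 Cal per day

Harris-Benedict: BMR = 66.47 + 13.75(108) + 5.003(156) − 6.755(85) = 1757.763 kcal/day.
TEE = BMR × activity factor = 1757.763 × 1.225 = 2153.2597 kcal/day.
Apply stress factor: 2153.2597 × 1.25 = 2691.5746 kcal/day.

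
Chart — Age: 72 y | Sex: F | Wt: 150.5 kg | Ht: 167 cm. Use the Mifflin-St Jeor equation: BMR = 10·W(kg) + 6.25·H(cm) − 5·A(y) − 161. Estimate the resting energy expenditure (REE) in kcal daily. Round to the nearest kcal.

2028 kcal daily

Mifflin-St Jeor (female): BMR = 10(150.5) + 6.25(167) − 5(72) − 161 = 1505 + 1043.75 − 360 − 161 = 2027.75 kcal/day.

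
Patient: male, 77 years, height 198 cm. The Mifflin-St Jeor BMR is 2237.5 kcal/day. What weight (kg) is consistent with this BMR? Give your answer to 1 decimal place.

138.0 kg

2237.5 = 10·W + 6.25(198) − 5(77) + 5
10·W = 2237.5 − 857.5 = 1380, so W = 138 kg.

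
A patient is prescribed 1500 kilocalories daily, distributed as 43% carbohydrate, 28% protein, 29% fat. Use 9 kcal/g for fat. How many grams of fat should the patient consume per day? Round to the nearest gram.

Fat energy = 29% × 1500 = 435 kcal.
At 9 kcal/g: 435 ÷ 9 = 48.3333 g.

48 g/day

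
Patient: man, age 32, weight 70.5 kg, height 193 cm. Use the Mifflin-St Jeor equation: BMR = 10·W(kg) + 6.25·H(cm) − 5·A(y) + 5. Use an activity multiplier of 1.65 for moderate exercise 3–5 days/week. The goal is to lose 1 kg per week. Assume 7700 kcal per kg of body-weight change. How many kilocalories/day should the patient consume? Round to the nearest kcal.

Mifflin-St Jeor (male): BMR = 10(70.5) + 6.25(193) − 5(32) + 5 = 705 + 1206.25 − 160 + 5 = 1756.25 kcal/day.
TEE = 1756.25 × 1.65 = 2897.8125 kcal/day.
Required daily deficit = 1 × 7700 ÷ 7 = 1100 kcal/day.
Target intake = 2897.8125 − 1100 = 1797.8125 kcal/day.

1798 kilocalories/day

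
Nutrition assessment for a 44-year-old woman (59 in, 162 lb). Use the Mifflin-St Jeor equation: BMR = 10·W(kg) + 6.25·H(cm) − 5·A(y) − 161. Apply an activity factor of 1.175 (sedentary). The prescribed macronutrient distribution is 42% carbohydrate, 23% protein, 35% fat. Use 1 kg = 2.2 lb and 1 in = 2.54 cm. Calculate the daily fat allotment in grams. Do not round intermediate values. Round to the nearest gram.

Convert to metric: weight = 162 ÷ 2.2 = 73.6364 kg; height = 59 × 2.54 = 149.86 cm.
Mifflin-St Jeor (female): BMR = 10(73.6364) + 6.25(149.86) − 5(44) − 161 = 736.3636 + 936.625 − 220 − 161 = 1291.9886 kcal/day.
TEE = 1291.9886 × 1.175 = 1518.0866 kcal/day.
Fat energy = 35% × 1518.0866 = 531.3303 kcal.
Fat = 531.3303 ÷ 9 kcal/g = 59.0367 g.

59 g/day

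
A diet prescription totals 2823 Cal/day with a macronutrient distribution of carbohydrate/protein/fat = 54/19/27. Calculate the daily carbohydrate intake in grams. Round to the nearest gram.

381 g/day

Carbohydrate energy = 54% × 2823 = 1524.42 kcal.
At 4 kcal/g: 1524.42 ÷ 4 = 381.105 g.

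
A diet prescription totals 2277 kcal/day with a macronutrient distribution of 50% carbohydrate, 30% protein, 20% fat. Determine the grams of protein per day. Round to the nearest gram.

Protein energy = 30% × 2277 = 683.1 kcal.
At 4 kcal/g: 683.1 ÷ 4 = 170.775 g.

171 g/day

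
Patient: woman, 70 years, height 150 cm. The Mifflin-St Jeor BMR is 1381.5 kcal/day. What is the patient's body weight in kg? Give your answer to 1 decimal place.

1381.5 = 10·W + 6.25(150) − 5(70) − 161
10·W = 1381.5 − 426.5 = 955, so W = 95.5 kg.

95.5 kg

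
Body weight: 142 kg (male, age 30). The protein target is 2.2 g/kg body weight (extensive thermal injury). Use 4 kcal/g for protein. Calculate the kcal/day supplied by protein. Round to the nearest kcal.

1250 kcal/day

Protein = 2.2 g/kg × 142 kg = 312.4 g/day.
Protein energy = 312.4 g × 4 kcal/g = 1249.6 kcal/day.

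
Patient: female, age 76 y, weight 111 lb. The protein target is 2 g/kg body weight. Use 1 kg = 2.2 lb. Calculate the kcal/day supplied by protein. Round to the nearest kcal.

404 kcal/day

Weight in kg = 111 ÷ 2.2 = 50.4545 kg.
Protein = 2 g/kg × 50.4545 kg = 100.9091 g/day.
Protein energy = 100.9091 g × 4 kcal/g = 403.6364 kcal/day.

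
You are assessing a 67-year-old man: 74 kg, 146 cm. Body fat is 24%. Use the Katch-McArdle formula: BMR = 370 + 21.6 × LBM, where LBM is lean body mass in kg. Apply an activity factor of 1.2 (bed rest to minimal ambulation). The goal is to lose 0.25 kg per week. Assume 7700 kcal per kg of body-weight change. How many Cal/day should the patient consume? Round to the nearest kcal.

1627 Cal/day

LBM = 74 × (1 − 0.24) = 56.24 kg. Katch-McArdle: BMR = 370 + 21.6 × 56.24 = 1584.784 kcal/day.
TEE = 1584.784 × 1.2 = 1901.7408 kcal/day.
Required daily deficit = 0.25 × 7700 ÷ 7 = 275 kcal/day.
Target intake = 1901.7408 − 275 = 1626.7408 kcal/day.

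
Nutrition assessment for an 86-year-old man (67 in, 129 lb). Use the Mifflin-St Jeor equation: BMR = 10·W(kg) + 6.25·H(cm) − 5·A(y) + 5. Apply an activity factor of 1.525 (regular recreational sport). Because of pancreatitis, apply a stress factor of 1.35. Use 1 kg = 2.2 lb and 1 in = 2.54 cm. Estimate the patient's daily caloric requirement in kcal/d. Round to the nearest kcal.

Convert to metric: weight = 129 ÷ 2.2 = 58.6364 kg; height = 67 × 2.54 = 170.18 cm.
Mifflin-St Jeor (male): BMR = 10(58.6364) + 6.25(170.18) − 5(86) + 5 = 586.3636 + 1063.625 − 430 + 5 = 1224.9886 kcal/day.
TEE = BMR × activity factor = 1224.9886 × 1.525 = 1868.1077 kcal/day.
Apply stress factor: 1868.1077 × 1.35 = 2521.9454 kcal/day.

2522 kcal/d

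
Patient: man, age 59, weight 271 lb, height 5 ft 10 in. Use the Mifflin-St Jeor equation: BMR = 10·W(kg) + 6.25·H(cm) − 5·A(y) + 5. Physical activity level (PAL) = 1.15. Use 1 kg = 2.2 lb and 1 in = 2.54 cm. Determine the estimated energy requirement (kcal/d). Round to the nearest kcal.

2361 kcal/d

Convert to metric: weight = 271 ÷ 2.2 = 123.1818 kg; height = (5×12 + 10) × 2.54 = 70 × 2.54 = 177.8 cm.
Mifflin-St Jeor (male): BMR = 10(123.1818) + 6.25(177.8) − 5(59) + 5 = 1231.8182 + 1111.25 − 295 + 5 = 2053.0682 kcal/day.
TEE = BMR × activity factor = 2053.0682 × 1.15 = 2361.0284 kcal/day.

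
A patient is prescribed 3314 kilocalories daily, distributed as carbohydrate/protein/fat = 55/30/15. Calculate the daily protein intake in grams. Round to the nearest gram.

249 g/day

Protein energy = 30% × 3314 = 994.2 kcal.
At 4 kcal/g: 994.2 ÷ 4 = 248.55 g.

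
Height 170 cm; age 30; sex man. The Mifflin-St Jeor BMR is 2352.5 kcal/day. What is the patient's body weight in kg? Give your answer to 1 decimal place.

143.5 kg

2352.5 = 10·W + 6.25(170) − 5(30) + 5
10·W = 2352.5 − 917.5 = 1435, so W = 143.5 kg.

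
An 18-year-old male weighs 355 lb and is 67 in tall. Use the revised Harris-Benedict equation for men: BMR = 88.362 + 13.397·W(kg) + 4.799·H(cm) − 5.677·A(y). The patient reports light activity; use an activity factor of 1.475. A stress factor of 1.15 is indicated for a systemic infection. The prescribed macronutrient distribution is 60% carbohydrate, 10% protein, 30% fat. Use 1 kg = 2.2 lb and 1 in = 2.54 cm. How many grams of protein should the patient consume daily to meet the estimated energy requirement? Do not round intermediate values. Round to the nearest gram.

Convert to metric: weight = 355 ÷ 2.2 = 161.3636 kg; height = 67 × 2.54 = 170.18 cm.
Harris-Benedict: BMR = 88.362 + 13.397(161.3636) + 4.799(170.18) − 5.677(18) = 2964.6585 kcal/day.
TEE = 2964.6585 × 1.475 = 4372.8712 kcal/day.
With stress factor 1.15: 4372.8712 × 1.15 = 5028.8019 kcal/day.
Protein energy = 10% × 5028.8019 = 502.8802 kcal.
Protein = 502.8802 ÷ 4 kcal/g = 125.72 g.

126 g/day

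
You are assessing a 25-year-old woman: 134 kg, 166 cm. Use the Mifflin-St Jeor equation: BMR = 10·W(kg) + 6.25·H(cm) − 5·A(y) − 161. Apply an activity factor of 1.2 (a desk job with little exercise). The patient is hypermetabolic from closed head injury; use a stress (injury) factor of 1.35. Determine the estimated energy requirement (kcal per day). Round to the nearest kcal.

3388 kcal per day

Mifflin-St Jeor (female): BMR = 10(134) + 6.25(166) − 5(25) − 161 = 1340 + 1037.5 − 125 − 161 = 2091.5 kcal/day.
TEE = BMR × activity factor = 2091.5 × 1.2 = 2509.8 kcal/day.
Apply stress factor: 2509.8 × 1.35 = 3388.23 kcal/day.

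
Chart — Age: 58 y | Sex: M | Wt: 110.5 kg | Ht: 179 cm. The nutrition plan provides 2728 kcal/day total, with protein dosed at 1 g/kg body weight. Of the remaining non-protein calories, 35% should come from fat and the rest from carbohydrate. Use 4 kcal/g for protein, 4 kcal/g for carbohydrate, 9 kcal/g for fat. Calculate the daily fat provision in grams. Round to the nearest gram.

89 g/day

Protein = 1 × 110.5 = 110.5 g → 110.5 × 4 = 442 kcal.
Non-protein calories = 2728 − 442 = 2286 kcal.
Fat: 35% × 2286 = 800.1 kcal; carbohydrate: 1485.9 kcal.
Fat: 800.1 kcal ÷ 9 kcal/g = 88.9 g.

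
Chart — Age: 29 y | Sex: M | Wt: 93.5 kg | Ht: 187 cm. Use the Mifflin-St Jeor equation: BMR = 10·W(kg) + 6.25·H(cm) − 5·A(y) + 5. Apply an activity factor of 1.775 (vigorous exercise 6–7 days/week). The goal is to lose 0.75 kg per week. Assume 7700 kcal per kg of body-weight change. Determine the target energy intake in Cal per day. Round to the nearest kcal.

2661 Cal per day

Mifflin-St Jeor (male): BMR = 10(93.5) + 6.25(187) − 5(29) + 5 = 935 + 1168.75 − 145 + 5 = 1963.75 kcal/day.
TEE = 1963.75 × 1.775 = 3485.6563 kcal/day.
Required daily deficit = 0.75 × 7700 ÷ 7 = 825 kcal/day.
Target intake = 3485.6563 − 825 = 2660.6563 kcal/day.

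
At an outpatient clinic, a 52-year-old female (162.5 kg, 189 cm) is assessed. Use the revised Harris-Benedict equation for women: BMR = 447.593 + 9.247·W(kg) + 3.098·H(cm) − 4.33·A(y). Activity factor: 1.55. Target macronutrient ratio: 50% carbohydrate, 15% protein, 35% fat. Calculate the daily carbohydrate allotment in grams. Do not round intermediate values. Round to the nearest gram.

Harris-Benedict: BMR = 447.593 + 9.247(162.5) + 3.098(189) − 4.33(52) = 2310.5925 kcal/day.
TEE = 2310.5925 × 1.55 = 3581.4184 kcal/day.
Carbohydrate energy = 50% × 3581.4184 = 1790.7092 kcal.
Carbohydrate = 1790.7092 ÷ 4 kcal/g = 447.6773 g.

448 g/day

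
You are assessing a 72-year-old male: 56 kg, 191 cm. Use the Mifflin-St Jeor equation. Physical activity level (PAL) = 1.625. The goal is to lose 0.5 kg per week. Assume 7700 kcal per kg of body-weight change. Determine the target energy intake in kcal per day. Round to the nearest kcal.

Mifflin-St Jeor (male): BMR = 10(56) + 6.25(191) − 5(72) + 5 = 560 + 1193.75 − 360 + 5 = 1398.75 kcal/day.
TEE = 1398.75 × 1.625 = 2272.9688 kcal/day.
Required daily deficit = 0.5 × 7700 ÷ 7 = 550 kcal/day.
Target intake = 2272.9688 − 550 = 1722.9688 kcal/day.

1723 kcal per day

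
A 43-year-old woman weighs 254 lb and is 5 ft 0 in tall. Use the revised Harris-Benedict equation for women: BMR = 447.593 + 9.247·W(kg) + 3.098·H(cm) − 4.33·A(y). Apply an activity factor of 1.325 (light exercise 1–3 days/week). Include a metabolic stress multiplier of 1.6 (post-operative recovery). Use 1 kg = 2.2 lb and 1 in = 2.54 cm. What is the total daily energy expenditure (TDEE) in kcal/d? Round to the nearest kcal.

3818 kcal/d

Convert to metric: weight = 254 ÷ 2.2 = 115.4545 kg; height = (5×12 + 0) × 2.54 = 60 × 2.54 = 152.4 cm.
Harris-Benedict: BMR = 447.593 + 9.247(115.4545) + 3.098(152.4) − 4.33(43) = 1801.1464 kcal/day.
TEE = BMR × activity factor = 1801.1464 × 1.325 = 2386.519 kcal/day.
Apply stress factor: 2386.519 × 1.6 = 3818.4303 kcal/day.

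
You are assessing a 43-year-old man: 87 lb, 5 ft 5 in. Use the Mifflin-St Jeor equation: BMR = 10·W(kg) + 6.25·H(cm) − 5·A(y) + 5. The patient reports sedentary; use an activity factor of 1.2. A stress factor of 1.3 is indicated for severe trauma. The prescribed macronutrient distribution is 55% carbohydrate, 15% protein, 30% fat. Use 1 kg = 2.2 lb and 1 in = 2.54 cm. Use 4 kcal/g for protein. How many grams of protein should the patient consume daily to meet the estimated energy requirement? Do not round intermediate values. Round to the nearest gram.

Convert to metric: weight = 87 ÷ 2.2 = 39.5455 kg; height = (5×12 + 5) × 2.54 = 65 × 2.54 = 165.1 cm.
Mifflin-St Jeor (male): BMR = 10(39.5455) + 6.25(165.1) − 5(43) + 5 = 395.4545 + 1031.875 − 215 + 5 = 1217.3295 kcal/day.
TEE = 1217.3295 × 1.2 = 1460.7955 kcal/day.
With stress factor 1.3: 1460.7955 × 1.3 = 1899.0341 kcal/day.
Protein energy = 15% × 1899.0341 = 284.8551 kcal.
Protein = 284.8551 ÷ 4 kcal/g = 71.2138 g.

71 g/day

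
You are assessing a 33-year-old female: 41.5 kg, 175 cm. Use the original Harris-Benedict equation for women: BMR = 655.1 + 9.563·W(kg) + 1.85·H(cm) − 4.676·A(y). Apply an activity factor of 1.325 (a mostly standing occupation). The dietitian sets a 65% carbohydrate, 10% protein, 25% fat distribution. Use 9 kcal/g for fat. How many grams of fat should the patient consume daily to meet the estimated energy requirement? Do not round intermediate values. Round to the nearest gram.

45 g/day

Harris-Benedict: BMR = 655.1 + 9.563(41.5) + 1.85(175) − 4.676(33) = 1221.4065 kcal/day.
TEE = 1221.4065 × 1.325 = 1618.3636 kcal/day.
Fat energy = 25% × 1618.3636 = 404.5909 kcal.
Fat = 404.5909 ÷ 9 kcal/g = 44.9545 g.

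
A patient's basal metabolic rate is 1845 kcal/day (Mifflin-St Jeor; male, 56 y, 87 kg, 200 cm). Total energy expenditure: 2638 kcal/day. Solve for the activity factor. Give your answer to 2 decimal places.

Activity factor = TEE ÷ BMR = 2638 ÷ 1845 = 1.43.

1.43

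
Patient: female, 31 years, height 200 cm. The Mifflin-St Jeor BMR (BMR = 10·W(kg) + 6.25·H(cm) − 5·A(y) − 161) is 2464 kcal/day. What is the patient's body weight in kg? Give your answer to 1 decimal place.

153.0 kg

2464 = 10·W + 6.25(200) − 5(31) − 161
10·W = 2464 − 934 = 1530, so W = 153 kg.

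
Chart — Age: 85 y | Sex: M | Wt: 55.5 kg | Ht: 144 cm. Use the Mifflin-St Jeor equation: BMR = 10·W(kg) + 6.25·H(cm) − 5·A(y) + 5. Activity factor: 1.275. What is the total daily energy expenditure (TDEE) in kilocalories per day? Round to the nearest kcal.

1320 kilocalories per day

Mifflin-St Jeor (male): BMR = 10(55.5) + 6.25(144) − 5(85) + 5 = 555 + 900 − 425 + 5 = 1035 kcal/day.
TEE = BMR × activity factor = 1035 × 1.275 = 1319.625 kcal/day.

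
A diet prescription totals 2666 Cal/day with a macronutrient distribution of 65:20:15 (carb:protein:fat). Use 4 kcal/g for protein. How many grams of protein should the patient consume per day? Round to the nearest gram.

Protein energy = 20% × 2666 = 533.2 kcal.
At 4 kcal/g: 533.2 ÷ 4 = 133.3 g.

133 g/day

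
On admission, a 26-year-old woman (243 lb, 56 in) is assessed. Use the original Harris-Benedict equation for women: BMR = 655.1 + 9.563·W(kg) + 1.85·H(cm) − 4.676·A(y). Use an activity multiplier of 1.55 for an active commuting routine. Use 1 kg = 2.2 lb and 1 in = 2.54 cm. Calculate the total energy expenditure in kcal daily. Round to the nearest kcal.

2872 kcal daily

Convert to metric: weight = 243 ÷ 2.2 = 110.4545 kg; height = 56 × 2.54 = 142.24 cm.
Harris-Benedict: BMR = 655.1 + 9.563(110.4545) + 1.85(142.24) − 4.676(26) = 1852.9448 kcal/day.
TEE = BMR × activity factor = 1852.9448 × 1.55 = 2872.0645 kcal/day.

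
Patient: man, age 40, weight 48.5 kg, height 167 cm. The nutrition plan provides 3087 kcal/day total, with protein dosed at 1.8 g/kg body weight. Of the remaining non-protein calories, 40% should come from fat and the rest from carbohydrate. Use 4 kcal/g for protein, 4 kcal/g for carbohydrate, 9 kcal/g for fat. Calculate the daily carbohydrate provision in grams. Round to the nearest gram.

411 g/day

Protein = 1.8 × 48.5 = 87.3 g → 87.3 × 4 = 349.2 kcal.
Non-protein calories = 3087 − 349.2 = 2737.8 kcal.
Fat: 40% × 2737.8 = 1095.12 kcal; carbohydrate: 1642.68 kcal.
Carbohydrate: 1642.68 kcal ÷ 4 kcal/g = 410.67 g.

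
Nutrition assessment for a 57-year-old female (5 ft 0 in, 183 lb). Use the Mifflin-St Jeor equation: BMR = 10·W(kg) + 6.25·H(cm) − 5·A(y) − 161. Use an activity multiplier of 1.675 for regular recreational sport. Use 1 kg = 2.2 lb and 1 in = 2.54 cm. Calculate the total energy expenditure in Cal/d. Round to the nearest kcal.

2242 Cal/d

Convert to metric: weight = 183 ÷ 2.2 = 83.1818 kg; height = (5×12 + 0) × 2.54 = 60 × 2.54 = 152.4 cm.
Mifflin-St Jeor (female): BMR = 10(83.1818) + 6.25(152.4) − 5(57) − 161 = 831.8182 + 952.5 − 285 − 161 = 1338.3182 kcal/day.
TEE = BMR × activity factor = 1338.3182 × 1.675 = 2241.683 kcal/day.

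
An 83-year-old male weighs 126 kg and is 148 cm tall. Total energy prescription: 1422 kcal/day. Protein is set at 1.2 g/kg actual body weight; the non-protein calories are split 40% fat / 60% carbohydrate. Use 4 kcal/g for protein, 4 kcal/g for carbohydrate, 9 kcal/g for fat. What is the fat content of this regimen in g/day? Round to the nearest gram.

Protein = 1.2 × 126 = 151.2 g → 151.2 × 4 = 604.8 kcal.
Non-protein calories = 1422 − 604.8 = 817.2 kcal.
Fat: 40% × 817.2 = 326.88 kcal; carbohydrate: 490.32 kcal.
Fat: 326.88 kcal ÷ 9 kcal/g = 36.32 g.

36 g/day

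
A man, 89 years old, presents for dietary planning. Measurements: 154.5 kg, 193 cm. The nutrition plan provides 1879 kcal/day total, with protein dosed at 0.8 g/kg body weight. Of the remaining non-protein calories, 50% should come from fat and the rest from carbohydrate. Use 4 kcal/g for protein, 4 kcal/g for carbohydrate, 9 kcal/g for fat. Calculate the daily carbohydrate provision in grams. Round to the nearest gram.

Protein = 0.8 × 154.5 = 123.6 g → 123.6 × 4 = 494.4 kcal.
Non-protein calories = 1879 − 494.4 = 1384.6 kcal.
Fat: 50% × 1384.6 = 692.3 kcal; carbohydrate: 692.3 kcal.
Carbohydrate: 692.3 kcal ÷ 4 kcal/g = 173.075 g.

173 g/day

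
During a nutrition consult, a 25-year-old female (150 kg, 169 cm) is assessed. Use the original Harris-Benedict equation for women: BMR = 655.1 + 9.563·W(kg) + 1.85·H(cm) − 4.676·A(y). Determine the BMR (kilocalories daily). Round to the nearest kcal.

Harris-Benedict: BMR = 655.1 + 9.563(150) + 1.85(169) − 4.676(25) = 2285.3 kcal/day.

2285 kilocalories daily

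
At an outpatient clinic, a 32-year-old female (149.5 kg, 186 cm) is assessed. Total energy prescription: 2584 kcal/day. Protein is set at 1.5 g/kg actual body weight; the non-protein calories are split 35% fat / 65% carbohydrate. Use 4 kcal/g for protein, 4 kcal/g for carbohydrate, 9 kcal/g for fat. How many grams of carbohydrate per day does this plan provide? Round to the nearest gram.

Protein = 1.5 × 149.5 = 224.25 g → 224.25 × 4 = 897 kcal.
Non-protein calories = 2584 − 897 = 1687 kcal.
Fat: 35% × 1687 = 590.45 kcal; carbohydrate: 1096.55 kcal.
Carbohydrate: 1096.55 kcal ÷ 4 kcal/g = 274.1375 g.

274 g/day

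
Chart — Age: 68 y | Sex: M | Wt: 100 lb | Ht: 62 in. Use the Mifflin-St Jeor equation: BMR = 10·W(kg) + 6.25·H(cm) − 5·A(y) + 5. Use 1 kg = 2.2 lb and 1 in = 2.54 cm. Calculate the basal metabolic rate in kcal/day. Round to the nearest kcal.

Convert to metric: weight = 100 ÷ 2.2 = 45.4545 kg; height = 62 × 2.54 = 157.48 cm.
Mifflin-St Jeor (male): BMR = 10(45.4545) + 6.25(157.48) − 5(68) + 5 = 454.5455 + 984.25 − 340 + 5 = 1103.7955 kcal/day.

1104 kcal/day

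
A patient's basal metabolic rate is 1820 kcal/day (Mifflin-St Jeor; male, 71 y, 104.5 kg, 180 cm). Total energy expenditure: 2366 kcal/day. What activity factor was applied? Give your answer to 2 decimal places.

1.30

Activity factor = TEE ÷ BMR = 2366 ÷ 1820 = 1.3.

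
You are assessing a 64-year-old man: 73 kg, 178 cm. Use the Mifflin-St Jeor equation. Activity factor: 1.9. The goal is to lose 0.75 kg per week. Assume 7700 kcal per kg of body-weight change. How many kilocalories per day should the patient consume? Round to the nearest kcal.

2077 kilocalories per day

Mifflin-St Jeor (male): BMR = 10(73) + 6.25(178) − 5(64) + 5 = 730 + 1112.5 − 320 + 5 = 1527.5 kcal/day.
TEE = 1527.5 × 1.9 = 2902.25 kcal/day.
Required daily deficit = 0.75 × 7700 ÷ 7 = 825 kcal/day.
Target intake = 2902.25 − 825 = 2077.25 kcal/day.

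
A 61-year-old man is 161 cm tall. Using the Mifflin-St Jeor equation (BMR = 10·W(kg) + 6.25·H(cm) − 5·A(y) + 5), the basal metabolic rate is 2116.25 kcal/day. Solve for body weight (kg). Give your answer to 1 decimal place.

141.0 kg

2116.25 = 10·W + 6.25(161) − 5(61) + 5
10·W = 2116.25 − 706.25 = 1410, so W = 141 kg.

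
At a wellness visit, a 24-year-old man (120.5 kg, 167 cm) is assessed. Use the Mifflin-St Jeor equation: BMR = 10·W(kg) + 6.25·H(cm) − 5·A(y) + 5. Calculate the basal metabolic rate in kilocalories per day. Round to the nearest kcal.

Mifflin-St Jeor (male): BMR = 10(120.5) + 6.25(167) − 5(24) + 5 = 1205 + 1043.75 − 120 + 5 = 2133.75 kcal/day.

2134 kilocalories per day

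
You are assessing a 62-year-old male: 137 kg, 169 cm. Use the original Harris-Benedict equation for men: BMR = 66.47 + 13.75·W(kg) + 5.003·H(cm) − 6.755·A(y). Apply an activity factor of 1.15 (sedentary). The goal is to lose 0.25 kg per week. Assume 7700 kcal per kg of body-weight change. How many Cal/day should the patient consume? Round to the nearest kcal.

Harris-Benedict: BMR = 66.47 + 13.75(137) + 5.003(169) − 6.755(62) = 2376.917 kcal/day.
TEE = 2376.917 × 1.15 = 2733.4546 kcal/day.
Required daily deficit = 0.25 × 7700 ÷ 7 = 275 kcal/day.
Target intake = 2733.4546 − 275 = 2458.4546 kcal/day.

2458 Cal/day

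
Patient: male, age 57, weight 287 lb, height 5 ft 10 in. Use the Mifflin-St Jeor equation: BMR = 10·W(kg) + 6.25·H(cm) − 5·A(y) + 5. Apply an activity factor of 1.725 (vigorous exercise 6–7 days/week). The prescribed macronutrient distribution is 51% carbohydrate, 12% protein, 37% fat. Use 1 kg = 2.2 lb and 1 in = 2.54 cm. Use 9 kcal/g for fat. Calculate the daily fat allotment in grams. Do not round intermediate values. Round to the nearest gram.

Convert to metric: weight = 287 ÷ 2.2 = 130.4545 kg; height = (5×12 + 10) × 2.54 = 70 × 2.54 = 177.8 cm.
Mifflin-St Jeor (male): BMR = 10(130.4545) + 6.25(177.8) − 5(57) + 5 = 1304.5455 + 1111.25 − 285 + 5 = 2135.7955 kcal/day.
TEE = 2135.7955 × 1.725 = 3684.2472 kcal/day.
Fat energy = 37% × 3684.2472 = 1363.1714 kcal.
Fat = 1363.1714 ÷ 9 kcal/g = 151.4635 g.

151 g/day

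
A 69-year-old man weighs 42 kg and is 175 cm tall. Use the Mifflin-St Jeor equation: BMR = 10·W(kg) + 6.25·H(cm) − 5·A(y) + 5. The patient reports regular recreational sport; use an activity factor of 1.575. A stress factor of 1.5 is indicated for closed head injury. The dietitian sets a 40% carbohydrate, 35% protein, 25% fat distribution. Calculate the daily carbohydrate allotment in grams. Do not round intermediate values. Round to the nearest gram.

Mifflin-St Jeor (male): BMR = 10(42) + 6.25(175) − 5(69) + 5 = 420 + 1093.75 − 345 + 5 = 1173.75 kcal/day.
TEE = 1173.75 × 1.575 = 1848.6563 kcal/day.
With stress factor 1.5: 1848.6563 × 1.5 = 2772.9844 kcal/day.
Carbohydrate energy = 40% × 2772.9844 = 1109.1938 kcal.
Carbohydrate = 1109.1938 ÷ 4 kcal/g = 277.2984 g.

277 g/day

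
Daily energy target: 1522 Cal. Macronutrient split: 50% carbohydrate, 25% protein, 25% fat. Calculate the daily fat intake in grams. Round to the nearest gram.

42 g/day

Fat energy = 25% × 1522 = 380.5 kcal.
At 9 kcal/g: 380.5 ÷ 9 = 42.2778 g.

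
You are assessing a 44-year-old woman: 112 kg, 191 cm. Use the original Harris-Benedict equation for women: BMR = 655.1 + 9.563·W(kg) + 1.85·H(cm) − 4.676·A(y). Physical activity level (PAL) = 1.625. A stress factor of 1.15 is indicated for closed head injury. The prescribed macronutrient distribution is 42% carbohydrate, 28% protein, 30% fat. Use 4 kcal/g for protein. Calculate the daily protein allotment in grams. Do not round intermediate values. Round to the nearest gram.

245 g/day

Harris-Benedict: BMR = 655.1 + 9.563(112) + 1.85(191) − 4.676(44) = 1873.762 kcal/day.
TEE = 1873.762 × 1.625 = 3044.8633 kcal/day.
With stress factor 1.15: 3044.8633 × 1.15 = 3501.5927 kcal/day.
Protein energy = 28% × 3501.5927 = 980.446 kcal.
Protein = 980.446 ÷ 4 kcal/g = 245.1115 g.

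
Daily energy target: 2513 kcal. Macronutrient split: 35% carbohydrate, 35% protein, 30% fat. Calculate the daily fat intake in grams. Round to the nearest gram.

84 g/day

Fat energy = 30% × 2513 = 753.9 kcal.
At 9 kcal/g: 753.9 ÷ 9 = 83.7667 g.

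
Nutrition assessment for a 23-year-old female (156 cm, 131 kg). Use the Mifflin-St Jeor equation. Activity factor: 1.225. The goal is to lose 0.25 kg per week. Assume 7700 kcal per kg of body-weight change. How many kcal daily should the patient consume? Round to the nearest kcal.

2186 kcal daily

Mifflin-St Jeor (female): BMR = 10(131) + 6.25(156) − 5(23) − 161 = 1310 + 975 − 115 − 161 = 2009 kcal/day.
TEE = 2009 × 1.225 = 2461.025 kcal/day.
Required daily deficit = 0.25 × 7700 ÷ 7 = 275 kcal/day.
Target intake = 2461.025 − 275 = 2186.025 kcal/day.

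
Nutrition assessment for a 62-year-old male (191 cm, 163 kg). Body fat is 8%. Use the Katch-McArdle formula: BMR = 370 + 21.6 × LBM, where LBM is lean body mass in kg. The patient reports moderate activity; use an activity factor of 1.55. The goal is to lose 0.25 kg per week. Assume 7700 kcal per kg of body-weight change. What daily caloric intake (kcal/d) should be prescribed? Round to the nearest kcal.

5319 kcal/d

LBM = 163 × (1 − 0.08) = 149.96 kg. Katch-McArdle: BMR = 370 + 21.6 × 149.96 = 3609.136 kcal/day.
TEE = 3609.136 × 1.55 = 5594.1608 kcal/day.
Required daily deficit = 0.25 × 7700 ÷ 7 = 275 kcal/day.
Target intake = 5594.1608 − 275 = 5319.1608 kcal/day.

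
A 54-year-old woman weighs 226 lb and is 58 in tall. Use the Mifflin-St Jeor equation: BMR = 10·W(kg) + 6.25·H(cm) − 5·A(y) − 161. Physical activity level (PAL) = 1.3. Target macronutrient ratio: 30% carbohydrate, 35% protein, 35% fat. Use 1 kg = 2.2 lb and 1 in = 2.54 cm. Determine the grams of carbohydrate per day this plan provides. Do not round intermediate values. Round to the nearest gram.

148 g/day

Convert to metric: weight = 226 ÷ 2.2 = 102.7273 kg; height = 58 × 2.54 = 147.32 cm.
Mifflin-St Jeor (female): BMR = 10(102.7273) + 6.25(147.32) − 5(54) − 161 = 1027.2727 + 920.75 − 270 − 161 = 1517.0227 kcal/day.
TEE = 1517.0227 × 1.3 = 1972.1295 kcal/day.
Carbohydrate energy = 30% × 1972.1295 = 591.6389 kcal.
Carbohydrate = 591.6389 ÷ 4 kcal/g = 147.9097 g.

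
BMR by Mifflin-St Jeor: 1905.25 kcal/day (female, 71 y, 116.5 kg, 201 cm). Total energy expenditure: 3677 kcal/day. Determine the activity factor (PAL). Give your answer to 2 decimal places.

Activity factor = TEE ÷ BMR = 3677 ÷ 1905.25 = 1.93.

1.93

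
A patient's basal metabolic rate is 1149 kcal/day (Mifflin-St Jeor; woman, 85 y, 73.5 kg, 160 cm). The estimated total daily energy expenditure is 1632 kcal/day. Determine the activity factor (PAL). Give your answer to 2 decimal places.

Activity factor = TEE ÷ BMR = 1632 ÷ 1149 = 1.42.

1.42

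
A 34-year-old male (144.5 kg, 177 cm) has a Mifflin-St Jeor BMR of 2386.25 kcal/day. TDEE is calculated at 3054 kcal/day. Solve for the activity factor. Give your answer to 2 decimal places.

1.28

Activity factor = TEE ÷ BMR = 3054 ÷ 2386.25 = 1.28.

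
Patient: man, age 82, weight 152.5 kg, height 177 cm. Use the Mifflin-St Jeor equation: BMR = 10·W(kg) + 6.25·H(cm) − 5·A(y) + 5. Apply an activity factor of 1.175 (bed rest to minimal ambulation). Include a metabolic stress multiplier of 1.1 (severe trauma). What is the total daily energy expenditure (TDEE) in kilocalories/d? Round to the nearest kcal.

Mifflin-St Jeor (male): BMR = 10(152.5) + 6.25(177) − 5(82) + 5 = 1525 + 1106.25 − 410 + 5 = 2226.25 kcal/day.
TEE = BMR × activity factor = 2226.25 × 1.175 = 2615.8438 kcal/day.
Apply stress factor: 2615.8438 × 1.1 = 2877.4281 kcal/day.

2877 kilocalories/d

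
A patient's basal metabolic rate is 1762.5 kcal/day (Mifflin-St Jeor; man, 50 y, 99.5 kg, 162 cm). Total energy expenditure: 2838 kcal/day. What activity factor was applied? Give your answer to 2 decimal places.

Activity factor = TEE ÷ BMR = 2838 ÷ 1762.5 = 1.61.

1.61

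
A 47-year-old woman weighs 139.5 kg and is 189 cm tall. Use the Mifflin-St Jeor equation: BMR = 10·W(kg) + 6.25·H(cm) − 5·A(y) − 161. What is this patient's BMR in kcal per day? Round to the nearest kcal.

2180 kcal per day

Mifflin-St Jeor (female): BMR = 10(139.5) + 6.25(189) − 5(47) − 161 = 1395 + 1181.25 − 235 − 161 = 2180.25 kcal/day.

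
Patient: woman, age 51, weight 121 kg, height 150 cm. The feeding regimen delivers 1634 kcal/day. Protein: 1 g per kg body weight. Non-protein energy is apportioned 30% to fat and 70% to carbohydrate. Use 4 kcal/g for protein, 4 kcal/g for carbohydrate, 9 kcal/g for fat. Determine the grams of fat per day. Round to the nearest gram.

38 g/day

Protein = 1 × 121 = 121 g → 121 × 4 = 484 kcal.
Non-protein calories = 1634 − 484 = 1150 kcal.
Fat: 30% × 1150 = 345 kcal; carbohydrate: 805 kcal.
Fat: 345 kcal ÷ 9 kcal/g = 38.3333 g.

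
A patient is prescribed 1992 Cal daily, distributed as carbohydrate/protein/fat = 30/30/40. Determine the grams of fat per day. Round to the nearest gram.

Fat energy = 40% × 1992 = 796.8 kcal.
At 9 kcal/g: 796.8 ÷ 9 = 88.5333 g.

89 g/day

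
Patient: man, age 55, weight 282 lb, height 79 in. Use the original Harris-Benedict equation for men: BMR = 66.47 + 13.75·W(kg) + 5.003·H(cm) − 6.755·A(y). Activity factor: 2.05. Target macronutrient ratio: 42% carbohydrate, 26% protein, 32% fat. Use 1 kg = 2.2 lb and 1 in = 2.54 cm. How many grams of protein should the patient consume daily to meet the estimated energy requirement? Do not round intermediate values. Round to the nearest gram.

Convert to metric: weight = 282 ÷ 2.2 = 128.1818 kg; height = 79 × 2.54 = 200.66 cm.
Harris-Benedict: BMR = 66.47 + 13.75(128.1818) + 5.003(200.66) − 6.755(55) = 2461.347 kcal/day.
TEE = 2461.347 × 2.05 = 5045.7613 kcal/day.
Protein energy = 26% × 5045.7613 = 1311.8979 kcal.
Protein = 1311.8979 ÷ 4 kcal/g = 327.9745 g.

328 g/day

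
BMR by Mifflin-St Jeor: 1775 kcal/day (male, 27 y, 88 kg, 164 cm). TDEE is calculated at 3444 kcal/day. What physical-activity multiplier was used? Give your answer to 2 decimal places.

1.94

Activity factor = TEE ÷ BMR = 3444 ÷ 1775 = 1.94.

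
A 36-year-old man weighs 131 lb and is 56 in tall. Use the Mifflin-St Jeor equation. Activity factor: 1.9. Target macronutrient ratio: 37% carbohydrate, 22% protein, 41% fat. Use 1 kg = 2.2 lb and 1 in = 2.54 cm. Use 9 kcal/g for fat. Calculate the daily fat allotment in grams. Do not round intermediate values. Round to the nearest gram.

Convert to metric: weight = 131 ÷ 2.2 = 59.5455 kg; height = 56 × 2.54 = 142.24 cm.
Mifflin-St Jeor (male): BMR = 10(59.5455) + 6.25(142.24) − 5(36) + 5 = 595.4545 + 889 − 180 + 5 = 1309.4545 kcal/day.
TEE = 1309.4545 × 1.9 = 2487.9636 kcal/day.
Fat energy = 41% × 2487.9636 = 1020.0651 kcal.
Fat = 1020.0651 ÷ 9 kcal/g = 113.3406 g.

113 g/day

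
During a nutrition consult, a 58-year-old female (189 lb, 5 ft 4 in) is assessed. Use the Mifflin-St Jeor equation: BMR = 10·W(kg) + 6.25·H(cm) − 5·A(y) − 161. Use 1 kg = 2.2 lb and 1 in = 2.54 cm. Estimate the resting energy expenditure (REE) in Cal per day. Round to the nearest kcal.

Convert to metric: weight = 189 ÷ 2.2 = 85.9091 kg; height = (5×12 + 4) × 2.54 = 64 × 2.54 = 162.56 cm.
Mifflin-St Jeor (female): BMR = 10(85.9091) + 6.25(162.56) − 5(58) − 161 = 859.0909 + 1016 − 290 − 161 = 1424.0909 kcal/day.

1424 Cal per day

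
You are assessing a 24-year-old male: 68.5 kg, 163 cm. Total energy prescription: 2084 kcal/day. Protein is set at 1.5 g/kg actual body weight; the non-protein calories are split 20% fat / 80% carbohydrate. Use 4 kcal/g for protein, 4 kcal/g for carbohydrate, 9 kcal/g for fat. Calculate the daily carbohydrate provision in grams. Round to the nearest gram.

335 g/day

Protein = 1.5 × 68.5 = 102.75 g → 102.75 × 4 = 411 kcal.
Non-protein calories = 2084 − 411 = 1673 kcal.
Fat: 20% × 1673 = 334.6 kcal; carbohydrate: 1338.4 kcal.
Carbohydrate: 1338.4 kcal ÷ 4 kcal/g = 334.6 g.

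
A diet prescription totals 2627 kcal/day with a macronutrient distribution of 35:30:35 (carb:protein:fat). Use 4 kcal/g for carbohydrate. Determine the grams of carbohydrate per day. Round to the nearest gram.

230 g/day

Carbohydrate energy = 35% × 2627 = 919.45 kcal.
At 4 kcal/g: 919.45 ÷ 4 = 229.8625 g.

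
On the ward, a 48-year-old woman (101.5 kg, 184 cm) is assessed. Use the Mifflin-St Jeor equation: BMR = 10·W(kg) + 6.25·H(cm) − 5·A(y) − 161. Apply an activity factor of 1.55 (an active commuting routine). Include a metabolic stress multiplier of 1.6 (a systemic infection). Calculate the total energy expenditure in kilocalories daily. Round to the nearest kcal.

Mifflin-St Jeor (female): BMR = 10(101.5) + 6.25(184) − 5(48) − 161 = 1015 + 1150 − 240 − 161 = 1764 kcal/day.
TEE = BMR × activity factor = 1764 × 1.55 = 2734.2 kcal/day.
Apply stress factor: 2734.2 × 1.6 = 4374.72 kcal/day.

4375 kilocalories daily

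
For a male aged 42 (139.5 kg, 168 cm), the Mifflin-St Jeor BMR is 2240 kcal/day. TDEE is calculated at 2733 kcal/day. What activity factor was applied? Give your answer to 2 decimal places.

1.22

Activity factor = TEE ÷ BMR = 2733 ÷ 2240 = 1.22.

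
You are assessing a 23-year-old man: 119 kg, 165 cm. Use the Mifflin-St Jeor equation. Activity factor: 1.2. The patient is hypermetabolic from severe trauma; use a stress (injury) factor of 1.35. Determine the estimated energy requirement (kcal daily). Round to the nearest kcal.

Mifflin-St Jeor (male): BMR = 10(119) + 6.25(165) − 5(23) + 5 = 1190 + 1031.25 − 115 + 5 = 2111.25 kcal/day.
TEE = BMR × activity factor = 2111.25 × 1.2 = 2533.5 kcal/day.
Apply stress factor: 2533.5 × 1.35 = 3420.225 kcal/day.

3420 kcal daily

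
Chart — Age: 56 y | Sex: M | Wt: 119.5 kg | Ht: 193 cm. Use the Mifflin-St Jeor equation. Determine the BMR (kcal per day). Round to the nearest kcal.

2126 kcal per day

Mifflin-St Jeor (male): BMR = 10(119.5) + 6.25(193) − 5(56) + 5 = 1195 + 1206.25 − 280 + 5 = 2126.25 kcal/day.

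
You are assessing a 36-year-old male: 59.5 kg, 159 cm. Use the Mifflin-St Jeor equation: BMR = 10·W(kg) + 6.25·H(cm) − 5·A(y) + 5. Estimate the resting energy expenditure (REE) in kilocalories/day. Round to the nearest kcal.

1414 kilocalories/day

Mifflin-St Jeor (male): BMR = 10(59.5) + 6.25(159) − 5(36) + 5 = 595 + 993.75 − 180 + 5 = 1413.75 kcal/day.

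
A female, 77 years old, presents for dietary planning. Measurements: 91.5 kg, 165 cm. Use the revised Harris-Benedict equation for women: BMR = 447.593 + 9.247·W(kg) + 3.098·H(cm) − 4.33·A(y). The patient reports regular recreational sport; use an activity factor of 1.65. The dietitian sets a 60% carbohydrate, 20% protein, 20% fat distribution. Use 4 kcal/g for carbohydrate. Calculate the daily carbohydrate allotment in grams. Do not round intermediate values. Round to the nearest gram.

364 g/day

Harris-Benedict: BMR = 447.593 + 9.247(91.5) + 3.098(165) − 4.33(77) = 1471.4535 kcal/day.
TEE = 1471.4535 × 1.65 = 2427.8983 kcal/day.
Carbohydrate energy = 60% × 2427.8983 = 1456.739 kcal.
Carbohydrate = 1456.739 ÷ 4 kcal/g = 364.1847 g.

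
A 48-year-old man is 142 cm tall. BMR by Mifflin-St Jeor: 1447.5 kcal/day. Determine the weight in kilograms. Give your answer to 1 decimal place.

1447.5 = 10·W + 6.25(142) − 5(48) + 5
10·W = 1447.5 − 652.5 = 795, so W = 79.5 kg.

79.5 kg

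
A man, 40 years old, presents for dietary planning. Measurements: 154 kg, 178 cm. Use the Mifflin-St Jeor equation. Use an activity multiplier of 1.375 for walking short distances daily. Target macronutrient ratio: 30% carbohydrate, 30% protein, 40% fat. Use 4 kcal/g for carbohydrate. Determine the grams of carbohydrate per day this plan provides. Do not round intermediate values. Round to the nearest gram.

Mifflin-St Jeor (male): BMR = 10(154) + 6.25(178) − 5(40) + 5 = 1540 + 1112.5 − 200 + 5 = 2457.5 kcal/day.
TEE = 2457.5 × 1.375 = 3379.0625 kcal/day.
Carbohydrate energy = 30% × 3379.0625 = 1013.7188 kcal.
Carbohydrate = 1013.7188 ÷ 4 kcal/g = 253.4297 g.

253 g/day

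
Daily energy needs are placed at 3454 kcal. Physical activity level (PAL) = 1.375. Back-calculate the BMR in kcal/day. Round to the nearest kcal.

2512 kcal/day

BMR = TEE ÷ activity factor = 3454 ÷ 1.375 = 2512 kcal/day.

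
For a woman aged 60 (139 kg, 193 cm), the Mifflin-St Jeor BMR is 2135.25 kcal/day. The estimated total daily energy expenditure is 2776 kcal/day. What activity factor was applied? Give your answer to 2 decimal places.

1.30

Activity factor = TEE ÷ BMR = 2776 ÷ 2135.25 = 1.3.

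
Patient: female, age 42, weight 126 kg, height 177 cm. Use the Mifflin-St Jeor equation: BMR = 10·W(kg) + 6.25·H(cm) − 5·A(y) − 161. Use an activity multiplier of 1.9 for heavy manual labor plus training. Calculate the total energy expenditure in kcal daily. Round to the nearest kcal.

Mifflin-St Jeor (female): BMR = 10(126) + 6.25(177) − 5(42) − 161 = 1260 + 1106.25 − 210 − 161 = 1995.25 kcal/day.
TEE = BMR × activity factor = 1995.25 × 1.9 = 3790.975 kcal/day.

3791 kcal daily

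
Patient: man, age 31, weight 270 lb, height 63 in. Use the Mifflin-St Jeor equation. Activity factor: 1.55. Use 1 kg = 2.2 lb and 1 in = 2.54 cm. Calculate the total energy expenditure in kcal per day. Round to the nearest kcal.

Convert to metric: weight = 270 ÷ 2.2 = 122.7273 kg; height = 63 × 2.54 = 160.02 cm.
Mifflin-St Jeor (male): BMR = 10(122.7273) + 6.25(160.02) − 5(31) + 5 = 1227.2727 + 1000.125 − 155 + 5 = 2077.3977 kcal/day.
TEE = BMR × activity factor = 2077.3977 × 1.55 = 3219.9665 kcal/day.

3220 kcal per day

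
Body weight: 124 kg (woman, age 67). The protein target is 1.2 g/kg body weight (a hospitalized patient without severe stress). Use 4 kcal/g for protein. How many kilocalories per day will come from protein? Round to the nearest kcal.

595 kcal/day

Protein = 1.2 g/kg × 124 kg = 148.8 g/day.
Protein energy = 148.8 g × 4 kcal/g = 595.2 kcal/day.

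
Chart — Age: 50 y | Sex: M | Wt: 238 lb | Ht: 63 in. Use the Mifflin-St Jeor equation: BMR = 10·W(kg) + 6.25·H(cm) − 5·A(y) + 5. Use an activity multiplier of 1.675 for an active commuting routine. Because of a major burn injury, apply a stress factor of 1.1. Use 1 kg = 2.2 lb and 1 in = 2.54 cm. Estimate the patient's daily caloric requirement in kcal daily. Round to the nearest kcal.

3385 kcal daily

Convert to metric: weight = 238 ÷ 2.2 = 108.1818 kg; height = 63 × 2.54 = 160.02 cm.
Mifflin-St Jeor (male): BMR = 10(108.1818) + 6.25(160.02) − 5(50) + 5 = 1081.8182 + 1000.125 − 250 + 5 = 1836.9432 kcal/day.
TEE = BMR × activity factor = 1836.9432 × 1.675 = 3076.8798 kcal/day.
Apply stress factor: 3076.8798 × 1.1 = 3384.5678 kcal/day.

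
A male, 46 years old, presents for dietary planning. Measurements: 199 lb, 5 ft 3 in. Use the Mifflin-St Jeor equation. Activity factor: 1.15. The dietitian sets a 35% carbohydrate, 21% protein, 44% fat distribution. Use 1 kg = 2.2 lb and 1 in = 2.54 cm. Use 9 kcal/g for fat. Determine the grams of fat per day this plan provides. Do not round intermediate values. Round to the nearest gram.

94 g/day

Convert to metric: weight = 199 ÷ 2.2 = 90.4545 kg; height = (5×12 + 3) × 2.54 = 63 × 2.54 = 160.02 cm.
Mifflin-St Jeor (male): BMR = 10(90.4545) + 6.25(160.02) − 5(46) + 5 = 904.5455 + 1000.125 − 230 + 5 = 1679.6705 kcal/day.
TEE = 1679.6705 × 1.15 = 1931.621 kcal/day.
Fat energy = 44% × 1931.621 = 849.9132 kcal.
Fat = 849.9132 ÷ 9 kcal/g = 94.4348 g.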